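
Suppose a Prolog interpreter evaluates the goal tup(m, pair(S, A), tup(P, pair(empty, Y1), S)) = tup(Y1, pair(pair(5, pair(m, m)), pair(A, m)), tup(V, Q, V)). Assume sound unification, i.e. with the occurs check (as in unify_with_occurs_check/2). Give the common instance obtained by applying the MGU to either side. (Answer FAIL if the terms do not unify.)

Decompose tup/3: m = Y1,  pair(S, A) = pair(pair(5, pair(m, m)), pair(A, m)),  tup(P, pair(empty, Y1), S) = tup(V, Q, V).
Bind Y1 := m; substituting into the one remaining equation that mentions Y1 gives: tup(P, pair(empty, m), S) = tup(V, Q, V).
Decompose pair/2: S = pair(5, pair(m, m)),  A = pair(A, m).
Bind S := pair(5, pair(m, m)); substituting into the one remaining equation that mentions S gives: tup(P, pair(empty, m), pair(5, pair(m, m))) = tup(V, Q, V).
Occurs check fails: A occurs in pair(A, m); the equation A = pair(A, m) has no finite solution.

FAIL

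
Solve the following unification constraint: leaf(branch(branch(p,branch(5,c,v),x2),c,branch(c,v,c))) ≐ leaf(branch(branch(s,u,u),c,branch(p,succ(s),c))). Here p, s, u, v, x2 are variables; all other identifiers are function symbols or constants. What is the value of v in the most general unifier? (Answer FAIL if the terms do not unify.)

Decompose leaf/1: branch(branch(p,branch(5,c,v),x2),c,branch(c,v,c)) ≐ branch(branch(s,u,u),c,branch(p,succ(s),c)).
Decompose branch/3: branch(p,branch(5,c,v),x2) ≐ branch(s,u,u),  c ≐ c,  branch(c,v,c) ≐ branch(p,succ(s),c).
Decompose branch/3: p ≐ s,  branch(5,c,v) ≐ u,  x2 ≐ u.
Bind p := s; substituting into the one remaining equation that mentions p gives: branch(c,v,c) ≐ branch(s,succ(s),c).
Bind u := branch(5,c,v); substituting into the one remaining equation that mentions u gives: x2 ≐ branch(5,c,v).
Bind x2 := branch(5,c,v); no other remaining equation mentions x2.
Delete trivial equation c ≐ c.
Decompose branch/3: c ≐ s,  v ≐ succ(s),  c ≐ c.
Bind s := c; substituting into the one remaining equation that mentions s gives: v ≐ succ(c). Substituting into the earlier binding gives p := c.
Bind v := succ(c); no other remaining equation mentions v. Substituting into the earlier bindings gives u := branch(5,c,succ(c)), x2 := branch(5,c,succ(c)).
Delete trivial equation c ≐ c.
MGU = { p := c, u := branch(5,c,succ(c)), x2 := branch(5,c,succ(c)), s := c, v := succ(c) }, so v := succ(c).

succ(c)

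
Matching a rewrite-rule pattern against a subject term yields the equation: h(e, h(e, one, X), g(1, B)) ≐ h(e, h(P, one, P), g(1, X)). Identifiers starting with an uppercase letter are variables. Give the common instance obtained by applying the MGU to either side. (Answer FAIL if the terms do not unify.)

h(e, h(e, one, e), g(1, e))

Decompose h/3: e ≐ e,  h(e, one, X) ≐ h(P, one, P),  g(1, B) ≐ g(1, X).
Delete trivial equation e ≐ e.
Decompose h/3: e ≐ P,  one ≐ one,  X ≐ P.
Bind P := e; substituting into the one remaining equation that mentions P gives: X ≐ e.
Delete trivial equation one ≐ one.
Bind X := e; substituting into the remaining equation gives: g(1, B) ≐ g(1, e).
Decompose g/2: 1 ≐ 1,  B ≐ e.
Delete trivial equation 1 ≐ 1.
Bind B := e.
Applying the MGU to either side gives h(e, h(e, one, e), g(1, e)).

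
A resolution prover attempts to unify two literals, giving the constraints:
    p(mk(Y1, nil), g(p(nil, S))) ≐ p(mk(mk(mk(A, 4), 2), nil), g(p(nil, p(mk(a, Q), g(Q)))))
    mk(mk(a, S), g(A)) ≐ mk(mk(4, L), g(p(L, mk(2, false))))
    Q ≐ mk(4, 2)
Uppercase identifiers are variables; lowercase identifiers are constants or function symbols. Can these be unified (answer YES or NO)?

Decompose p/2: mk(Y1, nil) ≐ mk(mk(mk(A, 4), 2), nil),  g(p(nil, S)) ≐ g(p(nil, p(mk(a, Q), g(Q)))).
Decompose mk/2: Y1 ≐ mk(mk(A, 4), 2),  nil ≐ nil.
Bind Y1 := mk(mk(A, 4), 2); no other remaining equation mentions Y1.
Delete trivial equation nil ≐ nil.
Decompose g/1: p(nil, S) ≐ p(nil, p(mk(a, Q), g(Q))).
Decompose p/2: nil ≐ nil,  S ≐ p(mk(a, Q), g(Q)).
Delete trivial equation nil ≐ nil.
Bind S := p(mk(a, Q), g(Q)); substituting into the one remaining equation that mentions S gives: mk(mk(a, p(mk(a, Q), g(Q))), g(A)) ≐ mk(mk(4, L), g(p(L, mk(2, false)))).
Decompose mk/2: mk(a, p(mk(a, Q), g(Q))) ≐ mk(4, L),  g(A) ≐ g(p(L, mk(2, false))).
Decompose mk/2: a ≐ 4,  p(mk(a, Q), g(Q)) ≐ L.
Clash: constants a and 4 differ; no unifier exists.

NO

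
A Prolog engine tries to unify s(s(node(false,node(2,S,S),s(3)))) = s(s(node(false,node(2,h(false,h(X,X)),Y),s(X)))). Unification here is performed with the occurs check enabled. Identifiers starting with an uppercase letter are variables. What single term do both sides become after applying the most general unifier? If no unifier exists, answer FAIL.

s(s(node(false,node(2,h(false,h(3,3)),h(false,h(3,3))),s(3))))

Decompose s/1: s(node(false,node(2,S,S),s(3))) = s(node(false,node(2,h(false,h(X,X)),Y),s(X))).
Decompose s/1: node(false,node(2,S,S),s(3)) = node(false,node(2,h(false,h(X,X)),Y),s(X)).
Decompose node/3: false = false,  node(2,S,S) = node(2,h(false,h(X,X)),Y),  s(3) = s(X).
Delete trivial equation false = false.
Decompose node/3: 2 = 2,  S = h(false,h(X,X)),  S = Y.
Delete trivial equation 2 = 2.
Bind S := h(false,h(X,X)); substituting into the one remaining equation that mentions S gives: h(false,h(X,X)) = Y.
Bind Y := h(false,h(X,X)); no other remaining equation mentions Y.
Decompose s/1: 3 = X.
Bind X := 3. Substituting into the earlier bindings gives S := h(false,h(3,3)), Y := h(false,h(3,3)).
Applying the MGU to either side gives s(s(node(false,node(2,h(false,h(3,3)),h(false,h(3,3))),s(3)))).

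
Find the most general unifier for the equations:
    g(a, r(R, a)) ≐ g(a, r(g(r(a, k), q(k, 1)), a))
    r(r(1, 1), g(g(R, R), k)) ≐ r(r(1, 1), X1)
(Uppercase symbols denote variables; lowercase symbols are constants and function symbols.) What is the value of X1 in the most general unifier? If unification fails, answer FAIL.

g(g(g(r(a, k), q(k, 1)), g(r(a, k), q(k, 1))), k)

Decompose g/2: a ≐ a,  r(R, a) ≐ r(g(r(a, k), q(k, 1)), a).
Delete trivial equation a ≐ a.
Decompose r/2: R ≐ g(r(a, k), q(k, 1)),  a ≐ a.
Bind R := g(r(a, k), q(k, 1)); substituting into the one remaining equation that mentions R gives: r(r(1, 1), g(g(g(r(a, k), q(k, 1)), g(r(a, k), q(k, 1))), k)) ≐ r(r(1, 1), X1).
Delete trivial equation a ≐ a.
Decompose r/2: r(1, 1) ≐ r(1, 1),  g(g(g(r(a, k), q(k, 1)), g(r(a, k), q(k, 1))), k) ≐ X1.
Delete trivial equation r(1, 1) ≐ r(1, 1).
Bind X1 := g(g(g(r(a, k), q(k, 1)), g(r(a, k), q(k, 1))), k).
MGU = { R ↦ g(r(a, k), q(k, 1)), X1 ↦ g(g(g(r(a, k), q(k, 1)), g(r(a, k), q(k, 1))), k) }, so X1 ↦ g(g(g(r(a, k), q(k, 1)), g(r(a, k), q(k, 1))), k).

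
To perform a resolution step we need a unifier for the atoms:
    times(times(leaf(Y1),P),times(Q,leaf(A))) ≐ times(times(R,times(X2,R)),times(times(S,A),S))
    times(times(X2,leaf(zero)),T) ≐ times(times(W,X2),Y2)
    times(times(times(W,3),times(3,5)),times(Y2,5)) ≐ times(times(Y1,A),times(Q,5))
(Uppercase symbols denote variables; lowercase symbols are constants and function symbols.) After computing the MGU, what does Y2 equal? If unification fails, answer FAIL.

Decompose times/2: times(leaf(Y1),P) ≐ times(R,times(X2,R)),  times(Q,leaf(A)) ≐ times(times(S,A),S).
Decompose times/2: leaf(Y1) ≐ R,  P ≐ times(X2,R).
Bind R := leaf(Y1); substituting into the one remaining equation that mentions R gives: P ≐ times(X2,leaf(Y1)).
Bind P := times(X2,leaf(Y1)); no other remaining equation mentions P.
Decompose times/2: Q ≐ times(S,A),  leaf(A) ≐ S.
Bind Q := times(S,A); substituting into the one remaining equation that mentions Q gives: times(times(times(W,3),times(3,5)),times(Y2,5)) ≐ times(times(Y1,A),times(times(S,A),5)).
Bind S := leaf(A); substituting into the one remaining equation that mentions S gives: times(times(times(W,3),times(3,5)),times(Y2,5)) ≐ times(times(Y1,A),times(times(leaf(A),A),5)). Substituting into the earlier binding gives Q := times(leaf(A),A).
Decompose times/2: times(X2,leaf(zero)) ≐ times(W,X2),  T ≐ Y2.
Decompose times/2: X2 ≐ W,  leaf(zero) ≐ X2.
Bind X2 := W; substituting into the one remaining equation that mentions X2 gives: leaf(zero) ≐ W. Substituting into the earlier binding gives P := times(W,leaf(Y1)).
Bind W := leaf(zero); substituting into the one remaining equation that mentions W gives: times(times(times(leaf(zero),3),times(3,5)),times(Y2,5)) ≐ times(times(Y1,A),times(times(leaf(A),A),5)). Substituting into the earlier bindings gives P := times(leaf(zero),leaf(Y1)), X2 := leaf(zero).
Bind T := Y2; no other remaining equation mentions T.
Decompose times/2: times(times(leaf(zero),3),times(3,5)) ≐ times(Y1,A),  times(Y2,5) ≐ times(times(leaf(A),A),5).
Decompose times/2: times(leaf(zero),3) ≐ Y1,  times(3,5) ≐ A.
Bind Y1 := times(leaf(zero),3); no other remaining equation mentions Y1. Substituting into the earlier bindings gives R := leaf(times(leaf(zero),3)), P := times(leaf(zero),leaf(times(leaf(zero),3))).
Bind A := times(3,5); substituting into the remaining equation gives: times(Y2,5) ≐ times(times(leaf(times(3,5)),times(3,5)),5). Substituting into the earlier bindings gives Q := times(leaf(times(3,5)),times(3,5)), S := leaf(times(3,5)).
Decompose times/2: Y2 ≐ times(leaf(times(3,5)),times(3,5)),  5 ≐ 5.
Bind Y2 := times(leaf(times(3,5)),times(3,5)); no other remaining equation mentions Y2. Substituting into the earlier binding gives T := times(leaf(times(3,5)),times(3,5)).
Delete trivial equation 5 ≐ 5.
MGU = { R -> leaf(times(leaf(zero),3)), P -> times(leaf(zero),leaf(times(leaf(zero),3))), Q -> times(leaf(times(3,5)),times(3,5)), S -> leaf(times(3,5)), X2 -> leaf(zero), W -> leaf(zero), T -> times(leaf(times(3,5)),times(3,5)), Y1 -> times(leaf(zero),3), A -> times(3,5), Y2 -> times(leaf(times(3,5)),times(3,5)) }, so Y2 -> times(leaf(times(3,5)),times(3,5)).

times(leaf(times(3,5)),times(3,5))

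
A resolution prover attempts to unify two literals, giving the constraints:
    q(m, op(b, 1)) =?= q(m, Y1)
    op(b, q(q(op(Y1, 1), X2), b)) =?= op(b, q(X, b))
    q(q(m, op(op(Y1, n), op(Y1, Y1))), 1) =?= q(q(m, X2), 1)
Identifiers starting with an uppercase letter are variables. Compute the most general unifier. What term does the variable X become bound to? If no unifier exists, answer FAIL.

Decompose q/2: m =?= m,  op(b, 1) =?= Y1.
Delete trivial equation m =?= m.
Bind Y1 := op(b, 1); substituting into the remaining equations gives: op(b, q(q(op(op(b, 1), 1), X2), b)) =?= op(b, q(X, b)),  q(q(m, op(op(op(b, 1), n), op(op(b, 1), op(b, 1)))), 1) =?= q(q(m, X2), 1).
Decompose op/2: b =?= b,  q(q(op(op(b, 1), 1), X2), b) =?= q(X, b).
Delete trivial equation b =?= b.
Decompose q/2: q(op(op(b, 1), 1), X2) =?= X,  b =?= b.
Bind X := q(op(op(b, 1), 1), X2); no other remaining equation mentions X.
Delete trivial equation b =?= b.
Decompose q/2: q(m, op(op(op(b, 1), n), op(op(b, 1), op(b, 1)))) =?= q(m, X2),  1 =?= 1.
Decompose q/2: m =?= m,  op(op(op(b, 1), n), op(op(b, 1), op(b, 1))) =?= X2.
Delete trivial equation m =?= m.
Bind X2 := op(op(op(b, 1), n), op(op(b, 1), op(b, 1))); no other remaining equation mentions X2. Substituting into the earlier binding gives X := q(op(op(b, 1), 1), op(op(op(b, 1), n), op(op(b, 1), op(b, 1)))).
Delete trivial equation 1 =?= 1.
MGU = { Y1 := op(b, 1), X := q(op(op(b, 1), 1), op(op(op(b, 1), n), op(op(b, 1), op(b, 1)))), X2 := op(op(op(b, 1), n), op(op(b, 1), op(b, 1))) }, so X := q(op(op(b, 1), 1), op(op(op(b, 1), n), op(op(b, 1), op(b, 1)))).

q(op(op(b, 1), 1), op(op(op(b, 1), n), op(op(b, 1), op(b, 1))))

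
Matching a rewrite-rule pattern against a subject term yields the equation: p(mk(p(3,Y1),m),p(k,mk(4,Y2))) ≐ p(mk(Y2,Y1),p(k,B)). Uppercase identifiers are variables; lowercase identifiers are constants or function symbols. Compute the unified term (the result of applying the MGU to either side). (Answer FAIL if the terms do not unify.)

p(mk(p(3,m),m),p(k,mk(4,p(3,m))))

Decompose p/2: mk(p(3,Y1),m) ≐ mk(Y2,Y1),  p(k,mk(4,Y2)) ≐ p(k,B).
Decompose mk/2: p(3,Y1) ≐ Y2,  m ≐ Y1.
Bind Y2 := p(3,Y1); substituting into the one remaining equation that mentions Y2 gives: p(k,mk(4,p(3,Y1))) ≐ p(k,B).
Bind Y1 := m; substituting into the remaining equation gives: p(k,mk(4,p(3,m))) ≐ p(k,B). Substituting into the earlier binding gives Y2 := p(3,m).
Decompose p/2: k ≐ k,  mk(4,p(3,m)) ≐ B.
Delete trivial equation k ≐ k.
Bind B := mk(4,p(3,m)).
Applying the MGU to either side gives p(mk(p(3,m),m),p(k,mk(4,p(3,m)))).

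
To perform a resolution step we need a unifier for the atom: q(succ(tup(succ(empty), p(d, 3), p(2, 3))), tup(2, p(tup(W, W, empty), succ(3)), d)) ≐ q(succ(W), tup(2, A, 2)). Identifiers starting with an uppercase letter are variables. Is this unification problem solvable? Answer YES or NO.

NO

Decompose q/2: succ(tup(succ(empty), p(d, 3), p(2, 3))) ≐ succ(W),  tup(2, p(tup(W, W, empty), succ(3)), d) ≐ tup(2, A, 2).
Decompose succ/1: tup(succ(empty), p(d, 3), p(2, 3)) ≐ W.
Bind W := tup(succ(empty), p(d, 3), p(2, 3)); substituting into the remaining equation gives: tup(2, p(tup(tup(succ(empty), p(d, 3), p(2, 3)), tup(succ(empty), p(d, 3), p(2, 3)), empty), succ(3)), d) ≐ tup(2, A, 2).
Decompose tup/3: 2 ≐ 2,  p(tup(tup(succ(empty), p(d, 3), p(2, 3)), tup(succ(empty), p(d, 3), p(2, 3)), empty), succ(3)) ≐ A,  d ≐ 2.
Delete trivial equation 2 ≐ 2.
Bind A := p(tup(tup(succ(empty), p(d, 3), p(2, 3)), tup(succ(empty), p(d, 3), p(2, 3)), empty), succ(3)); no other remaining equation mentions A.
Clash: constants d and 2 differ; no unifier exists.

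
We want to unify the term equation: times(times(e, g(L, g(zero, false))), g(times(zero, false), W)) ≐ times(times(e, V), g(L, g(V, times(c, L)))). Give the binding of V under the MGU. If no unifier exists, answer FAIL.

g(times(zero, false), g(zero, false))

Decompose times/2: times(e, g(L, g(zero, false))) ≐ times(e, V),  g(times(zero, false), W) ≐ g(L, g(V, times(c, L))).
Decompose times/2: e ≐ e,  g(L, g(zero, false)) ≐ V.
Delete trivial equation e ≐ e.
Bind V := g(L, g(zero, false)); substituting into the remaining equation gives: g(times(zero, false), W) ≐ g(L, g(g(L, g(zero, false)), times(c, L))).
Decompose g/2: times(zero, false) ≐ L,  W ≐ g(g(L, g(zero, false)), times(c, L)).
Bind L := times(zero, false); substituting into the remaining equation gives: W ≐ g(g(times(zero, false), g(zero, false)), times(c, times(zero, false))). Substituting into the earlier binding gives V := g(times(zero, false), g(zero, false)).
Bind W := g(g(times(zero, false), g(zero, false)), times(c, times(zero, false))).
MGU = { V ↦ g(times(zero, false), g(zero, false)), L ↦ times(zero, false), W ↦ g(g(times(zero, false), g(zero, false)), times(c, times(zero, false))) }, so V ↦ g(times(zero, false), g(zero, false)).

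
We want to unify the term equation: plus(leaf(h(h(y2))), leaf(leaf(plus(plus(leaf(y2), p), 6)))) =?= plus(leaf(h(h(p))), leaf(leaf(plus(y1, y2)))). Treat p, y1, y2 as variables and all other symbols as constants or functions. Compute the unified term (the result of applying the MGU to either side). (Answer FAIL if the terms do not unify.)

Decompose plus/2: leaf(h(h(y2))) =?= leaf(h(h(p))),  leaf(leaf(plus(plus(leaf(y2), p), 6))) =?= leaf(leaf(plus(y1, y2))).
Decompose leaf/1: h(h(y2)) =?= h(h(p)).
Decompose h/1: h(y2) =?= h(p).
Decompose h/1: y2 =?= p.
Bind y2 := p; substituting into the remaining equation gives: leaf(leaf(plus(plus(leaf(p), p), 6))) =?= leaf(leaf(plus(y1, p))).
Decompose leaf/1: leaf(plus(plus(leaf(p), p), 6)) =?= leaf(plus(y1, p)).
Decompose leaf/1: plus(plus(leaf(p), p), 6) =?= plus(y1, p).
Decompose plus/2: plus(leaf(p), p) =?= y1,  6 =?= p.
Bind y1 := plus(leaf(p), p); no other remaining equation mentions y1.
Bind p := 6. Substituting into the earlier bindings gives y2 := 6, y1 := plus(leaf(6), 6).
Applying the MGU to either side gives plus(leaf(h(h(6))), leaf(leaf(plus(plus(leaf(6), 6), 6)))).

plus(leaf(h(h(6))), leaf(leaf(plus(plus(leaf(6), 6), 6))))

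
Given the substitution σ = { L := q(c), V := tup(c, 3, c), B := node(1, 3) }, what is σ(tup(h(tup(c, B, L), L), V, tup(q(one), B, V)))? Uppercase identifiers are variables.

Replace each occurrence of L with q(c).
Replace each occurrence of V with tup(c, 3, c).
Replace each occurrence of B with node(1, 3).
Result: tup(h(tup(c, node(1, 3), q(c)), q(c)), tup(c, 3, c), tup(q(one), node(1, 3), tup(c, 3, c))).

tup(h(tup(c, node(1, 3), q(c)), q(c)), tup(c, 3, c), tup(q(one), node(1, 3), tup(c, 3, c)))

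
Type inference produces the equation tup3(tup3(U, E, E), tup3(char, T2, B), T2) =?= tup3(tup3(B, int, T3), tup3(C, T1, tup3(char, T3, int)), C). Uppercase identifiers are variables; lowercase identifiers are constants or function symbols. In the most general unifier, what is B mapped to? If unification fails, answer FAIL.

tup3(char, int, int)

Decompose tup3/3: tup3(U, E, E) =?= tup3(B, int, T3),  tup3(char, T2, B) =?= tup3(C, T1, tup3(char, T3, int)),  T2 =?= C.
Decompose tup3/3: U =?= B,  E =?= int,  E =?= T3.
Bind U := B; no other remaining equation mentions U.
Bind E := int; substituting into the one remaining equation that mentions E gives: int =?= T3.
Bind T3 := int; substituting into the one remaining equation that mentions T3 gives: tup3(char, T2, B) =?= tup3(C, T1, tup3(char, int, int)).
Decompose tup3/3: char =?= C,  T2 =?= T1,  B =?= tup3(char, int, int).
Bind C := char; substituting into the one remaining equation that mentions C gives: T2 =?= char.
Bind T2 := T1; substituting into the one remaining equation that mentions T2 gives: T1 =?= char.
Bind B := tup3(char, int, int); no other remaining equation mentions B. Substituting into the earlier binding gives U := tup3(char, int, int).
Bind T1 := char. Substituting into the earlier binding gives T2 := char.
MGU = { U -> tup3(char, int, int), E -> int, T3 -> int, C -> char, T2 -> char, B -> tup3(char, int, int), T1 -> char }, so B -> tup3(char, int, int).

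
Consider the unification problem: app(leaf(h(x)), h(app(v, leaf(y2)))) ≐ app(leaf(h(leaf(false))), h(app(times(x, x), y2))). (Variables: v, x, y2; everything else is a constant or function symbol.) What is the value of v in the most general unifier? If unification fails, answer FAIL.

FAIL

Decompose app/2: leaf(h(x)) ≐ leaf(h(leaf(false))),  h(app(v, leaf(y2))) ≐ h(app(times(x, x), y2)).
Decompose leaf/1: h(x) ≐ h(leaf(false)).
Decompose h/1: x ≐ leaf(false).
Bind x := leaf(false); substituting into the remaining equation gives: h(app(v, leaf(y2))) ≐ h(app(times(leaf(false), leaf(false)), y2)).
Decompose h/1: app(v, leaf(y2)) ≐ app(times(leaf(false), leaf(false)), y2).
Decompose app/2: v ≐ times(leaf(false), leaf(false)),  leaf(y2) ≐ y2.
Bind v := times(leaf(false), leaf(false)); no other remaining equation mentions v.
Occurs check fails: y2 occurs in leaf(y2); the equation y2 ≐ leaf(y2) has no finite solution.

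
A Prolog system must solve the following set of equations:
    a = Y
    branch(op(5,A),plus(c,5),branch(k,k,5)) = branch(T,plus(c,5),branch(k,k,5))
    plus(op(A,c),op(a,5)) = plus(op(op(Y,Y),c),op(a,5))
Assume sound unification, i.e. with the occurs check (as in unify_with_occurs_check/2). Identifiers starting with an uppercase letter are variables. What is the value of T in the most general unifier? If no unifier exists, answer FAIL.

op(5,op(a,a))

Bind Y := a; substituting into the one remaining equation that mentions Y gives: plus(op(A,c),op(a,5)) = plus(op(op(a,a),c),op(a,5)).
Decompose branch/3: op(5,A) = T,  plus(c,5) = plus(c,5),  branch(k,k,5) = branch(k,k,5).
Bind T := op(5,A); no other remaining equation mentions T.
Delete trivial equation plus(c,5) = plus(c,5).
Delete trivial equation branch(k,k,5) = branch(k,k,5).
Decompose plus/2: op(A,c) = op(op(a,a),c),  op(a,5) = op(a,5).
Decompose op/2: A = op(a,a),  c = c.
Bind A := op(a,a); no other remaining equation mentions A. Substituting into the earlier binding gives T := op(5,op(a,a)).
Delete trivial equation c = c.
Delete trivial equation op(a,5) = op(a,5).
MGU = { Y -> a, T -> op(5,op(a,a)), A -> op(a,a) }, so T -> op(5,op(a,a)).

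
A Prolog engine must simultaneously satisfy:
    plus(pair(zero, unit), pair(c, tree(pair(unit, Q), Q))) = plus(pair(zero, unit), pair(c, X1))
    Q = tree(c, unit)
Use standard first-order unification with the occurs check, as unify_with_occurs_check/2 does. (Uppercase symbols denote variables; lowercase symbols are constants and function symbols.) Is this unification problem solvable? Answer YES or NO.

Decompose plus/2: pair(zero, unit) = pair(zero, unit),  pair(c, tree(pair(unit, Q), Q)) = pair(c, X1).
Delete trivial equation pair(zero, unit) = pair(zero, unit).
Decompose pair/2: c = c,  tree(pair(unit, Q), Q) = X1.
Delete trivial equation c = c.
Bind X1 := tree(pair(unit, Q), Q); no other remaining equation mentions X1.
Bind Q := tree(c, unit). Substituting into the earlier binding gives X1 := tree(pair(unit, tree(c, unit)), tree(c, unit)).
No equations remain and no clash or occurs-check failure arose, so a unifier exists.

YES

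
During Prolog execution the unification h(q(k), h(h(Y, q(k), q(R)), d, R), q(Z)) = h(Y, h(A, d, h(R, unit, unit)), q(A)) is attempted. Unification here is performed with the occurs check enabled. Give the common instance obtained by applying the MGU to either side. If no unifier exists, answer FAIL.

FAIL

Decompose h/3: q(k) = Y,  h(h(Y, q(k), q(R)), d, R) = h(A, d, h(R, unit, unit)),  q(Z) = q(A).
Bind Y := q(k); substituting into the one remaining equation that mentions Y gives: h(h(q(k), q(k), q(R)), d, R) = h(A, d, h(R, unit, unit)).
Decompose h/3: h(q(k), q(k), q(R)) = A,  d = d,  R = h(R, unit, unit).
Bind A := h(q(k), q(k), q(R)); substituting into the one remaining equation that mentions A gives: q(Z) = q(h(q(k), q(k), q(R))).
Delete trivial equation d = d.
Occurs check fails: R occurs in h(R, unit, unit); the equation R = h(R, unit, unit) has no finite solution.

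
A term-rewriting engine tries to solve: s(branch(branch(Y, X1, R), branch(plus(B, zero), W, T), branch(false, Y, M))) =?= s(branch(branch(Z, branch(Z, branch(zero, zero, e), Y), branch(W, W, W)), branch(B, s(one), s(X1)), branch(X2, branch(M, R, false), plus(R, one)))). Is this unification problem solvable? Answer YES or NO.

NO

Decompose s/1: branch(branch(Y, X1, R), branch(plus(B, zero), W, T), branch(false, Y, M)) =?= branch(branch(Z, branch(Z, branch(zero, zero, e), Y), branch(W, W, W)), branch(B, s(one), s(X1)), branch(X2, branch(M, R, false), plus(R, one))).
Decompose branch/3: branch(Y, X1, R) =?= branch(Z, branch(Z, branch(zero, zero, e), Y), branch(W, W, W)),  branch(plus(B, zero), W, T) =?= branch(B, s(one), s(X1)),  branch(false, Y, M) =?= branch(X2, branch(M, R, false), plus(R, one)).
Decompose branch/3: Y =?= Z,  X1 =?= branch(Z, branch(zero, zero, e), Y),  R =?= branch(W, W, W).
Bind Y := Z; substituting into the 2 remaining equations that mention Y gives: X1 =?= branch(Z, branch(zero, zero, e), Z),  branch(false, Z, M) =?= branch(X2, branch(M, R, false), plus(R, one)).
Bind X1 := branch(Z, branch(zero, zero, e), Z); substituting into the one remaining equation that mentions X1 gives: branch(plus(B, zero), W, T) =?= branch(B, s(one), s(branch(Z, branch(zero, zero, e), Z))).
Bind R := branch(W, W, W); substituting into the one remaining equation that mentions R gives: branch(false, Z, M) =?= branch(X2, branch(M, branch(W, W, W), false), plus(branch(W, W, W), one)).
Decompose branch/3: plus(B, zero) =?= B,  W =?= s(one),  T =?= s(branch(Z, branch(zero, zero, e), Z)).
Occurs check fails: B occurs in plus(B, zero); the equation B =?= plus(B, zero) has no finite solution.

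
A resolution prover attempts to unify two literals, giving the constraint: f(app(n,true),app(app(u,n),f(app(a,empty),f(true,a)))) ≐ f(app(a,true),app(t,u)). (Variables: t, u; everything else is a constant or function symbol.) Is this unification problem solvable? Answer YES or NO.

Decompose f/2: app(n,true) ≐ app(a,true),  app(app(u,n),f(app(a,empty),f(true,a))) ≐ app(t,u).
Decompose app/2: n ≐ a,  true ≐ true.
Clash: constants n and a differ; no unifier exists.

NO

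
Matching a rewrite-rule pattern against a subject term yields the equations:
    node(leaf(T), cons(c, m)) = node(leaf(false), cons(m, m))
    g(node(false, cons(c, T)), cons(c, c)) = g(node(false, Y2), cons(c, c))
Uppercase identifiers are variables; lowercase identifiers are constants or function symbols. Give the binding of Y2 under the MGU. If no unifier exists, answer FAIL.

Decompose node/2: leaf(T) = leaf(false),  cons(c, m) = cons(m, m).
Decompose leaf/1: T = false.
Bind T := false; substituting into the one remaining equation that mentions T gives: g(node(false, cons(c, false)), cons(c, c)) = g(node(false, Y2), cons(c, c)).
Decompose cons/2: c = m,  m = m.
Clash: constants c and m differ; no unifier exists.

FAIL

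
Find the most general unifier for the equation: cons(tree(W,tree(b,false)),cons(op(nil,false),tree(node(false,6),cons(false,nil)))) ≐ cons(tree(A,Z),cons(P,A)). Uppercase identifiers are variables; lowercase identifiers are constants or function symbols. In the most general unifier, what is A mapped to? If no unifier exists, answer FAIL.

Decompose cons/2: tree(W,tree(b,false)) ≐ tree(A,Z),  cons(op(nil,false),tree(node(false,6),cons(false,nil))) ≐ cons(P,A).
Decompose tree/2: W ≐ A,  tree(b,false) ≐ Z.
Bind W := A; no other remaining equation mentions W.
Bind Z := tree(b,false); no other remaining equation mentions Z.
Decompose cons/2: op(nil,false) ≐ P,  tree(node(false,6),cons(false,nil)) ≐ A.
Bind P := op(nil,false); no other remaining equation mentions P.
Bind A := tree(node(false,6),cons(false,nil)). Substituting into the earlier binding gives W := tree(node(false,6),cons(false,nil)).
MGU = { W := tree(node(false,6),cons(false,nil)), Z := tree(b,false), P := op(nil,false), A := tree(node(false,6),cons(false,nil)) }, so A := tree(node(false,6),cons(false,nil)).

tree(node(false,6),cons(false,nil))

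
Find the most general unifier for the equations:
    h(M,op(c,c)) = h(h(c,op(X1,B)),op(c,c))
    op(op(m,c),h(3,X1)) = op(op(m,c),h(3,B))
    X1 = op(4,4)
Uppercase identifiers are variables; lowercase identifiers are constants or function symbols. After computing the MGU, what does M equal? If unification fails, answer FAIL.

Decompose h/2: M = h(c,op(X1,B)),  op(c,c) = op(c,c).
Bind M := h(c,op(X1,B)); no other remaining equation mentions M.
Delete trivial equation op(c,c) = op(c,c).
Decompose op/2: op(m,c) = op(m,c),  h(3,X1) = h(3,B).
Delete trivial equation op(m,c) = op(m,c).
Decompose h/2: 3 = 3,  X1 = B.
Delete trivial equation 3 = 3.
Bind X1 := B; substituting into the remaining equation gives: B = op(4,4). Substituting into the earlier binding gives M := h(c,op(B,B)).
Bind B := op(4,4). Substituting into the earlier bindings gives M := h(c,op(op(4,4),op(4,4))), X1 := op(4,4).
MGU = { M := h(c,op(op(4,4),op(4,4))), X1 := op(4,4), B := op(4,4) }, so M := h(c,op(op(4,4),op(4,4))).

h(c,op(op(4,4),op(4,4)))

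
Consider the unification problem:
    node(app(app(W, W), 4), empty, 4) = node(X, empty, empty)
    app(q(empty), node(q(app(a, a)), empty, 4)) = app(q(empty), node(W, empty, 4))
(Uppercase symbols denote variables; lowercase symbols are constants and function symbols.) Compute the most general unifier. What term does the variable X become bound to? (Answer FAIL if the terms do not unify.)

FAIL

Decompose node/3: app(app(W, W), 4) = X,  empty = empty,  4 = empty.
Bind X := app(app(W, W), 4); no other remaining equation mentions X.
Delete trivial equation empty = empty.
Clash: constants 4 and empty differ; no unifier exists.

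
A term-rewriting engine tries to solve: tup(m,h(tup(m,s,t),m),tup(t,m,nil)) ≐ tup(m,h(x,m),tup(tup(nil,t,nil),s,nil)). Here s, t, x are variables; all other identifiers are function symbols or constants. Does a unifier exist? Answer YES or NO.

Decompose tup/3: m ≐ m,  h(tup(m,s,t),m) ≐ h(x,m),  tup(t,m,nil) ≐ tup(tup(nil,t,nil),s,nil).
Delete trivial equation m ≐ m.
Decompose h/2: tup(m,s,t) ≐ x,  m ≐ m.
Bind x := tup(m,s,t); no other remaining equation mentions x.
Delete trivial equation m ≐ m.
Decompose tup/3: t ≐ tup(nil,t,nil),  m ≐ s,  nil ≐ nil.
Occurs check fails: t occurs in tup(nil,t,nil); the equation t ≐ tup(nil,t,nil) has no finite solution.

NO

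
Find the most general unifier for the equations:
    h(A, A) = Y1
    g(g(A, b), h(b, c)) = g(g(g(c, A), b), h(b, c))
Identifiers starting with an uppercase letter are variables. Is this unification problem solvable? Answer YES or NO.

NO

Bind Y1 := h(A, A); no other remaining equation mentions Y1.
Decompose g/2: g(A, b) = g(g(c, A), b),  h(b, c) = h(b, c).
Decompose g/2: A = g(c, A),  b = b.
Occurs check fails: A occurs in g(c, A); the equation A = g(c, A) has no finite solution.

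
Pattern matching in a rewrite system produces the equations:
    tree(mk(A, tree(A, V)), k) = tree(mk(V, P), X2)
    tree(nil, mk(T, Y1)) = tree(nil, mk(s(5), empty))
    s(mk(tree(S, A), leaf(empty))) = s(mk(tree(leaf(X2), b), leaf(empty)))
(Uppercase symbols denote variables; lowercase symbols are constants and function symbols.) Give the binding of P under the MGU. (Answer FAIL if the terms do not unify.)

Decompose tree/2: mk(A, tree(A, V)) = mk(V, P),  k = X2.
Decompose mk/2: A = V,  tree(A, V) = P.
Bind A := V; substituting into the 2 remaining equations that mention A gives: tree(V, V) = P,  s(mk(tree(S, V), leaf(empty))) = s(mk(tree(leaf(X2), b), leaf(empty))).
Bind P := tree(V, V); no other remaining equation mentions P.
Bind X2 := k; substituting into the one remaining equation that mentions X2 gives: s(mk(tree(S, V), leaf(empty))) = s(mk(tree(leaf(k), b), leaf(empty))).
Decompose tree/2: nil = nil,  mk(T, Y1) = mk(s(5), empty).
Delete trivial equation nil = nil.
Decompose mk/2: T = s(5),  Y1 = empty.
Bind T := s(5); no other remaining equation mentions T.
Bind Y1 := empty; no other remaining equation mentions Y1.
Decompose s/1: mk(tree(S, V), leaf(empty)) = mk(tree(leaf(k), b), leaf(empty)).
Decompose mk/2: tree(S, V) = tree(leaf(k), b),  leaf(empty) = leaf(empty).
Decompose tree/2: S = leaf(k),  V = b.
Bind S := leaf(k); no other remaining equation mentions S.
Bind V := b; no other remaining equation mentions V. Substituting into the earlier bindings gives A := b, P := tree(b, b).
Delete trivial equation leaf(empty) = leaf(empty).
MGU = { A ↦ b, P ↦ tree(b, b), X2 ↦ k, T ↦ s(5), Y1 ↦ empty, S ↦ leaf(k), V ↦ b }, so P ↦ tree(b, b).

tree(b, b)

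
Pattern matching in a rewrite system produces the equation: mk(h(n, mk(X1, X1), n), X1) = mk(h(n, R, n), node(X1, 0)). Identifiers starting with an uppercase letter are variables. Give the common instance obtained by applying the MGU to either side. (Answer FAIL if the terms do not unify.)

FAIL

Decompose mk/2: h(n, mk(X1, X1), n) = h(n, R, n),  X1 = node(X1, 0).
Decompose h/3: n = n,  mk(X1, X1) = R,  n = n.
Delete trivial equation n = n.
Bind R := mk(X1, X1); no other remaining equation mentions R.
Delete trivial equation n = n.
Occurs check fails: X1 occurs in node(X1, 0); the equation X1 = node(X1, 0) has no finite solution.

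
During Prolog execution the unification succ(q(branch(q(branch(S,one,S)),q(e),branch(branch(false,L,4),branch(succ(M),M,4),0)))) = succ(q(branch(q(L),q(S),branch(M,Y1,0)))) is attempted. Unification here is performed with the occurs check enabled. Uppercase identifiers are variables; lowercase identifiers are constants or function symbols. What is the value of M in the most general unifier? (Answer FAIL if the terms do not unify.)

Decompose succ/1: q(branch(q(branch(S,one,S)),q(e),branch(branch(false,L,4),branch(succ(M),M,4),0))) = q(branch(q(L),q(S),branch(M,Y1,0))).
Decompose q/1: branch(q(branch(S,one,S)),q(e),branch(branch(false,L,4),branch(succ(M),M,4),0)) = branch(q(L),q(S),branch(M,Y1,0)).
Decompose branch/3: q(branch(S,one,S)) = q(L),  q(e) = q(S),  branch(branch(false,L,4),branch(succ(M),M,4),0) = branch(M,Y1,0).
Decompose q/1: branch(S,one,S) = L.
Bind L := branch(S,one,S); substituting into the one remaining equation that mentions L gives: branch(branch(false,branch(S,one,S),4),branch(succ(M),M,4),0) = branch(M,Y1,0).
Decompose q/1: e = S.
Bind S := e; substituting into the remaining equation gives: branch(branch(false,branch(e,one,e),4),branch(succ(M),M,4),0) = branch(M,Y1,0). Substituting into the earlier binding gives L := branch(e,one,e).
Decompose branch/3: branch(false,branch(e,one,e),4) = M,  branch(succ(M),M,4) = Y1,  0 = 0.
Bind M := branch(false,branch(e,one,e),4); substituting into the one remaining equation that mentions M gives: branch(succ(branch(false,branch(e,one,e),4)),branch(false,branch(e,one,e),4),4) = Y1.
Bind Y1 := branch(succ(branch(false,branch(e,one,e),4)),branch(false,branch(e,one,e),4),4); no other remaining equation mentions Y1.
Delete trivial equation 0 = 0.
MGU = { L -> branch(e,one,e), S -> e, M -> branch(false,branch(e,one,e),4), Y1 -> branch(succ(branch(false,branch(e,one,e),4)),branch(false,branch(e,one,e),4),4) }, so M -> branch(false,branch(e,one,e),4).

branch(false,branch(e,one,e),4)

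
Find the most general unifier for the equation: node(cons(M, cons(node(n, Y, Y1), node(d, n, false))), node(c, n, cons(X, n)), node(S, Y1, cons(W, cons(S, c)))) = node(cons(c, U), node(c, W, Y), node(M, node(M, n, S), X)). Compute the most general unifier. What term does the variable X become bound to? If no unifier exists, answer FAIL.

cons(n, cons(c, c))

Decompose node/3: cons(M, cons(node(n, Y, Y1), node(d, n, false))) = cons(c, U),  node(c, n, cons(X, n)) = node(c, W, Y),  node(S, Y1, cons(W, cons(S, c))) = node(M, node(M, n, S), X).
Decompose cons/2: M = c,  cons(node(n, Y, Y1), node(d, n, false)) = U.
Bind M := c; substituting into the one remaining equation that mentions M gives: node(S, Y1, cons(W, cons(S, c))) = node(c, node(c, n, S), X).
Bind U := cons(node(n, Y, Y1), node(d, n, false)); no other remaining equation mentions U.
Decompose node/3: c = c,  n = W,  cons(X, n) = Y.
Delete trivial equation c = c.
Bind W := n; substituting into the one remaining equation that mentions W gives: node(S, Y1, cons(n, cons(S, c))) = node(c, node(c, n, S), X).
Bind Y := cons(X, n); no other remaining equation mentions Y. Substituting into the earlier binding gives U := cons(node(n, cons(X, n), Y1), node(d, n, false)).
Decompose node/3: S = c,  Y1 = node(c, n, S),  cons(n, cons(S, c)) = X.
Bind S := c; substituting into the remaining equations gives: Y1 = node(c, n, c),  cons(n, cons(c, c)) = X.
Bind Y1 := node(c, n, c); no other remaining equation mentions Y1. Substituting into the earlier binding gives U := cons(node(n, cons(X, n), node(c, n, c)), node(d, n, false)).
Bind X := cons(n, cons(c, c)). Substituting into the earlier bindings gives U := cons(node(n, cons(cons(n, cons(c, c)), n), node(c, n, c)), node(d, n, false)), Y := cons(cons(n, cons(c, c)), n).
MGU = { M ↦ c, U ↦ cons(node(n, cons(cons(n, cons(c, c)), n), node(c, n, c)), node(d, n, false)), W ↦ n, Y ↦ cons(cons(n, cons(c, c)), n), S ↦ c, Y1 ↦ node(c, n, c), X ↦ cons(n, cons(c, c)) }, so X ↦ cons(n, cons(c, c)).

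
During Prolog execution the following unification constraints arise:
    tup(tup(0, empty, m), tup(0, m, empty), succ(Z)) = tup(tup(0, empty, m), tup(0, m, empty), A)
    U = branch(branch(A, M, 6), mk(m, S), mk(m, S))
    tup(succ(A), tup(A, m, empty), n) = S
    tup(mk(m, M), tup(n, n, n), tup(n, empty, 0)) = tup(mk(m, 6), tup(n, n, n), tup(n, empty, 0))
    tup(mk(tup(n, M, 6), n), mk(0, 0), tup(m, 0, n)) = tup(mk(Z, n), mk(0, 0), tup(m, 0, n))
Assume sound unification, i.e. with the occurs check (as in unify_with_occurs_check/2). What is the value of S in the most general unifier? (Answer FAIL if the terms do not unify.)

Decompose tup/3: tup(0, empty, m) = tup(0, empty, m),  tup(0, m, empty) = tup(0, m, empty),  succ(Z) = A.
Delete trivial equation tup(0, empty, m) = tup(0, empty, m).
Delete trivial equation tup(0, m, empty) = tup(0, m, empty).
Bind A := succ(Z); substituting into the 2 remaining equations that mention A gives: U = branch(branch(succ(Z), M, 6), mk(m, S), mk(m, S)),  tup(succ(succ(Z)), tup(succ(Z), m, empty), n) = S.
Bind U := branch(branch(succ(Z), M, 6), mk(m, S), mk(m, S)); no other remaining equation mentions U.
Bind S := tup(succ(succ(Z)), tup(succ(Z), m, empty), n); no other remaining equation mentions S. Substituting into the earlier binding gives U := branch(branch(succ(Z), M, 6), mk(m, tup(succ(succ(Z)), tup(succ(Z), m, empty), n)), mk(m, tup(succ(succ(Z)), tup(succ(Z), m, empty), n))).
Decompose tup/3: mk(m, M) = mk(m, 6),  tup(n, n, n) = tup(n, n, n),  tup(n, empty, 0) = tup(n, empty, 0).
Decompose mk/2: m = m,  M = 6.
Delete trivial equation m = m.
Bind M := 6; substituting into the one remaining equation that mentions M gives: tup(mk(tup(n, 6, 6), n), mk(0, 0), tup(m, 0, n)) = tup(mk(Z, n), mk(0, 0), tup(m, 0, n)). Substituting into the earlier binding gives U := branch(branch(succ(Z), 6, 6), mk(m, tup(succ(succ(Z)), tup(succ(Z), m, empty), n)), mk(m, tup(succ(succ(Z)), tup(succ(Z), m, empty), n))).
Delete trivial equation tup(n, n, n) = tup(n, n, n).
Delete trivial equation tup(n, empty, 0) = tup(n, empty, 0).
Decompose tup/3: mk(tup(n, 6, 6), n) = mk(Z, n),  mk(0, 0) = mk(0, 0),  tup(m, 0, n) = tup(m, 0, n).
Decompose mk/2: tup(n, 6, 6) = Z,  n = n.
Bind Z := tup(n, 6, 6); no other remaining equation mentions Z. Substituting into the earlier bindings gives A := succ(tup(n, 6, 6)), U := branch(branch(succ(tup(n, 6, 6)), 6, 6), mk(m, tup(succ(succ(tup(n, 6, 6))), tup(succ(tup(n, 6, 6)), m, empty), n)), mk(m, tup(succ(succ(tup(n, 6, 6))), tup(succ(tup(n, 6, 6)), m, empty), n))), S := tup(succ(succ(tup(n, 6, 6))), tup(succ(tup(n, 6, 6)), m, empty), n).
Delete trivial equation n = n.
Delete trivial equation mk(0, 0) = mk(0, 0).
Delete trivial equation tup(m, 0, n) = tup(m, 0, n).
MGU = { A -> succ(tup(n, 6, 6)), U -> branch(branch(succ(tup(n, 6, 6)), 6, 6), mk(m, tup(succ(succ(tup(n, 6, 6))), tup(succ(tup(n, 6, 6)), m, empty), n)), mk(m, tup(succ(succ(tup(n, 6, 6))), tup(succ(tup(n, 6, 6)), m, empty), n))), S -> tup(succ(succ(tup(n, 6, 6))), tup(succ(tup(n, 6, 6)), m, empty), n), M -> 6, Z -> tup(n, 6, 6) }, so S -> tup(succ(succ(tup(n, 6, 6))), tup(succ(tup(n, 6, 6)), m, empty), n).

tup(succ(succ(tup(n, 6, 6))), tup(succ(tup(n, 6, 6)), m, empty), n)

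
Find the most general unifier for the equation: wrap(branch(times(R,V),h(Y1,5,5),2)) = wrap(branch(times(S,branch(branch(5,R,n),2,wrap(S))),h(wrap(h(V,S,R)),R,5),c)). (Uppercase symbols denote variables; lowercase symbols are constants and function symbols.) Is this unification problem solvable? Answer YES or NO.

NO

Decompose wrap/1: branch(times(R,V),h(Y1,5,5),2) = branch(times(S,branch(branch(5,R,n),2,wrap(S))),h(wrap(h(V,S,R)),R,5),c).
Decompose branch/3: times(R,V) = times(S,branch(branch(5,R,n),2,wrap(S))),  h(Y1,5,5) = h(wrap(h(V,S,R)),R,5),  2 = c.
Decompose times/2: R = S,  V = branch(branch(5,R,n),2,wrap(S)).
Bind R := S; substituting into the 2 remaining equations that mention R gives: V = branch(branch(5,S,n),2,wrap(S)),  h(Y1,5,5) = h(wrap(h(V,S,S)),S,5).
Bind V := branch(branch(5,S,n),2,wrap(S)); substituting into the one remaining equation that mentions V gives: h(Y1,5,5) = h(wrap(h(branch(branch(5,S,n),2,wrap(S)),S,S)),S,5).
Decompose h/3: Y1 = wrap(h(branch(branch(5,S,n),2,wrap(S)),S,S)),  5 = S,  5 = 5.
Bind Y1 := wrap(h(branch(branch(5,S,n),2,wrap(S)),S,S)); no other remaining equation mentions Y1.
Bind S := 5; no other remaining equation mentions S. Substituting into the earlier bindings gives R := 5, V := branch(branch(5,5,n),2,wrap(5)), Y1 := wrap(h(branch(branch(5,5,n),2,wrap(5)),5,5)).
Delete trivial equation 5 = 5.
Clash: constants 2 and c differ; no unifier exists.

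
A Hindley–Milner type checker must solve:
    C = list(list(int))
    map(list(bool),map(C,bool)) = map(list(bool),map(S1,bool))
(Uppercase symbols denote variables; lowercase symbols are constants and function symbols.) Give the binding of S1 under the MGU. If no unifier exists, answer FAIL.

Bind C := list(list(int)); substituting into the remaining equation gives: map(list(bool),map(list(list(int)),bool)) = map(list(bool),map(S1,bool)).
Decompose map/2: list(bool) = list(bool),  map(list(list(int)),bool) = map(S1,bool).
Delete trivial equation list(bool) = list(bool).
Decompose map/2: list(list(int)) = S1,  bool = bool.
Bind S1 := list(list(int)); no other remaining equation mentions S1.
Delete trivial equation bool = bool.
MGU = { C ↦ list(list(int)), S1 ↦ list(list(int)) }, so S1 ↦ list(list(int)).

list(list(int))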